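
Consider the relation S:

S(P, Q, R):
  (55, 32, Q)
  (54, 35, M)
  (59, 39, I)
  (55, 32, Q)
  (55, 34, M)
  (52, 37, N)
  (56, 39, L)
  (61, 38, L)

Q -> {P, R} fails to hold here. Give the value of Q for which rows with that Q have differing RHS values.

Q=32: 2 rows → {P,R} = (55, Q), (55, Q) ✓
Q=35: 1 row → {P,R} = (54, M) ✓
Q=39: 2 rows → {P,R} takes values {(59, I), (56, L)} — violation
Q=34: 1 row → {P,R} = (55, M) ✓
Q=37: 1 row → {P,R} = (52, N) ✓
Q=38: 1 row → {P,R} = (61, L) ✓
The only Q value with inconsistent RHS is Q=39.

39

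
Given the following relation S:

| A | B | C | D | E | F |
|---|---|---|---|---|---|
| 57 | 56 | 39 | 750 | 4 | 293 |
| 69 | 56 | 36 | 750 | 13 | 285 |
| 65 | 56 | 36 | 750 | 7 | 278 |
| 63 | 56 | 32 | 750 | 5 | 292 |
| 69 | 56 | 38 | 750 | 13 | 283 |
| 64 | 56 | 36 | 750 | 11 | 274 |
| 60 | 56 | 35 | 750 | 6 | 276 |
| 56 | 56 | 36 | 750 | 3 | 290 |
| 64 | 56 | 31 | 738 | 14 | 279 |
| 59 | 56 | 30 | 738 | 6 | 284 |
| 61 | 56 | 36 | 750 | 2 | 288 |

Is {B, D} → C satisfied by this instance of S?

No

(B=56, D=750): 9 rows → C takes values {39, 36, 32, 38, 35} — violation
(B=56, D=738): 2 rows → C takes values {31, 30} — violation
Two rows agree on {B, D} but differ on C, so {B, D} → C does not hold.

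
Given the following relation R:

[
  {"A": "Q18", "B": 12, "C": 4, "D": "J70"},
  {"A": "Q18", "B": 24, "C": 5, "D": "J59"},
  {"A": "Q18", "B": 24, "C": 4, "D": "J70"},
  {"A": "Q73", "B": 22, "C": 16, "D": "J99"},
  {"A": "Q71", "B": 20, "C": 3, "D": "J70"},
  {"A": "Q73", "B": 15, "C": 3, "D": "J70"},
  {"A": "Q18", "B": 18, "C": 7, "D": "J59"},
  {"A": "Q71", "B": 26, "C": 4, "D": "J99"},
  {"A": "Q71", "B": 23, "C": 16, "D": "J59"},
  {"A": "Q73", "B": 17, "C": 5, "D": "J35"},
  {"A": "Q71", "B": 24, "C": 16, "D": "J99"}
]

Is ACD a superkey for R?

No

Two distinct rows share (A=Q18, C=4, D=J70), so ACD does not determine every attribute — not a superkey.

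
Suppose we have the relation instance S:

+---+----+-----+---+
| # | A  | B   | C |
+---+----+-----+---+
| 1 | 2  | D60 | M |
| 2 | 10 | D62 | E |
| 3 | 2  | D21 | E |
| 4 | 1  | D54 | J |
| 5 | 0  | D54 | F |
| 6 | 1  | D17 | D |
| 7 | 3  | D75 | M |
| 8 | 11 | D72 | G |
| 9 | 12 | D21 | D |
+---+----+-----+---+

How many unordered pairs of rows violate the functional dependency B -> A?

2

B=D21: violating pairs (3,9) — 1 pair.
B=D54: violating pairs (4,5) — 1 pair.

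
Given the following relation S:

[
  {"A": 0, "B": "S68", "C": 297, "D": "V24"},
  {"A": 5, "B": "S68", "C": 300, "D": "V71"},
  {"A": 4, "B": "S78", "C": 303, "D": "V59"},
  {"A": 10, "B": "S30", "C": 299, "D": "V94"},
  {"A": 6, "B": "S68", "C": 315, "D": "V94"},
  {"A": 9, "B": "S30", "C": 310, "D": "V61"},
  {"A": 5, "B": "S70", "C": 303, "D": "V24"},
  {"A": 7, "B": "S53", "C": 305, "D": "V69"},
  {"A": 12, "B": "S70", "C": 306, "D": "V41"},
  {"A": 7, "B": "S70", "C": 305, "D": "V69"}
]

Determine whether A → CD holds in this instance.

No

A=0: 1 row → {C,D} = (297, V24) ✓
A=5: 2 rows → {C,D} takes values {(300, V71), (303, V24)} — violation
A=4: 1 row → {C,D} = (303, V59) ✓
A=10: 1 row → {C,D} = (299, V94) ✓
A=6: 1 row → {C,D} = (315, V94) ✓
A=9: 1 row → {C,D} = (310, V61) ✓
A=7: 2 rows → {C,D} = (305, V69), (305, V69) ✓
A=12: 1 row → {C,D} = (306, V41) ✓
Two rows agree on A but differ on CD, so A → CD does not hold.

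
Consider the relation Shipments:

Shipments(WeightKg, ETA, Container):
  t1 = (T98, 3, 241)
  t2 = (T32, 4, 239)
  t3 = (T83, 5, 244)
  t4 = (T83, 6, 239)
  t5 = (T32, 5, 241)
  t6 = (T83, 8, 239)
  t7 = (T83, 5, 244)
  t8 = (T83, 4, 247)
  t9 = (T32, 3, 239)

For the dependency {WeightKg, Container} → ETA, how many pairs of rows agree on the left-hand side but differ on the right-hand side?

(WeightKg=T32, Container=239): violating pairs (2,9) — 1 pair.
(WeightKg=T83, Container=244): all 2 rows agree on ETA — 0 pairs.
(WeightKg=T83, Container=239): violating pairs (4,6) — 1 pair.

2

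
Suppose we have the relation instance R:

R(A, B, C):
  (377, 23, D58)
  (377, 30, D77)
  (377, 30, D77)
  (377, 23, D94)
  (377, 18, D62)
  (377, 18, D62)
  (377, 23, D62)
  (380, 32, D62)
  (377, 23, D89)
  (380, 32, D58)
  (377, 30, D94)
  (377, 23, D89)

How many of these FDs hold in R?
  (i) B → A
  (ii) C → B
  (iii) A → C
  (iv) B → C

(i) B → A: every LHS value maps to a single RHS value — holds.
(ii) C → B: C=D58: 2 rows → B takes values {23, 32} — violation; C=D94: 2 rows → B takes values {23, 30} — violation; C=D62: 4 rows → B takes values {18, 23, 32} — violation — fails.
(iii) A → C: A=377: 10 rows → C takes values {D58, D77, D94, D62, D89} — violation; A=380: 2 rows → C takes values {D62, D58} — violation — fails.
(iv) B → C: B=23: 5 rows → C takes values {D58, D94, D62, D89} — violation; B=30: 3 rows → C takes values {D77, D94} — violation; B=32: 2 rows → C takes values {D62, D58} — violation — fails.
1 of the 4 dependencies holds.

1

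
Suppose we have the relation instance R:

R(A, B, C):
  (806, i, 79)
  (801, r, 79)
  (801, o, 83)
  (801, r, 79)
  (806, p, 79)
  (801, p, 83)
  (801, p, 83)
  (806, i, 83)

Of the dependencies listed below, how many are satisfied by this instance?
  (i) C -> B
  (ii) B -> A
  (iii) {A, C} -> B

0

(i) C -> B: C=79: 4 rows → B takes values {i, r, p} — violation; C=83: 4 rows → B takes values {o, p, i} — violation — fails.
(ii) B -> A: B=p: 3 rows → A takes values {806, 801} — violation — fails.
(iii) {A, C} -> B: (A=806, C=79): 2 rows → B takes values {i, p} — violation; (A=801, C=83): 3 rows → B takes values {o, p} — violation — fails.
None of the 3 dependencies hold.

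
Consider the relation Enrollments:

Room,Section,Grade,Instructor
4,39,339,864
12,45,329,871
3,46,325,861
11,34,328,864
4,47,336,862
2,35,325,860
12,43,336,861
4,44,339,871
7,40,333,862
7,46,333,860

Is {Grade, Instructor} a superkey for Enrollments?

All 10 rows have distinct {Grade, Instructor} values, so {Grade, Instructor} → (all attributes) holds and {Grade, Instructor} is a superkey.

Yes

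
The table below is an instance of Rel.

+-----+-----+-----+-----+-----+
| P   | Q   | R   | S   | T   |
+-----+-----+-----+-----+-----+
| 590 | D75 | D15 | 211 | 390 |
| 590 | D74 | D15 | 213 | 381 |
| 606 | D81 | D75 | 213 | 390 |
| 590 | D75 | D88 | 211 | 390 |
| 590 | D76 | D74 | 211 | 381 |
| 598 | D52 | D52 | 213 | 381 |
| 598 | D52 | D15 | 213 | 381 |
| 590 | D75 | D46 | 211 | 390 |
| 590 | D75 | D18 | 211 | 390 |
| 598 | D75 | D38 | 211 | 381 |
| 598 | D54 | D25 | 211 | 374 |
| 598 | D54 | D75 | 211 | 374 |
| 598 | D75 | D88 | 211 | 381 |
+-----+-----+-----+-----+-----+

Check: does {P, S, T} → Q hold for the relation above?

(P=590, S=211, T=390): 4 rows → Q = D75, D75, D75, D75 ✓
(P=590, S=213, T=381): 1 row → Q = D74 ✓
(P=606, S=213, T=390): 1 row → Q = D81 ✓
(P=590, S=211, T=381): 1 row → Q = D76 ✓
(P=598, S=213, T=381): 2 rows → Q = D52, D52 ✓
(P=598, S=211, T=381): 2 rows → Q = D75, D75 ✓
(P=598, S=211, T=374): 2 rows → Q = D54, D54 ✓
Every {P, S, T} value is associated with a single Q value, so {P, S, T} → Q holds.

Yes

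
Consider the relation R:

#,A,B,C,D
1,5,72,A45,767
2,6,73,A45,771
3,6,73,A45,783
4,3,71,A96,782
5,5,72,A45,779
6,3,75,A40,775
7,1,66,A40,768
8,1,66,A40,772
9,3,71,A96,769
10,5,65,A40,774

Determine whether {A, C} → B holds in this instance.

(A=5, C=A45): rows 1, 5 → B = 72, 72 ✓
(A=6, C=A45): rows 2, 3 → B = 73, 73 ✓
(A=3, C=A96): rows 4, 9 → B = 71, 71 ✓
(A=3, C=A40): row 6 → B = 75 ✓
(A=1, C=A40): rows 7, 8 → B = 66, 66 ✓
(A=5, C=A40): row 10 → B = 65 ✓
Every {A, C} value is associated with a single B value, so {A, C} → B holds.

Yes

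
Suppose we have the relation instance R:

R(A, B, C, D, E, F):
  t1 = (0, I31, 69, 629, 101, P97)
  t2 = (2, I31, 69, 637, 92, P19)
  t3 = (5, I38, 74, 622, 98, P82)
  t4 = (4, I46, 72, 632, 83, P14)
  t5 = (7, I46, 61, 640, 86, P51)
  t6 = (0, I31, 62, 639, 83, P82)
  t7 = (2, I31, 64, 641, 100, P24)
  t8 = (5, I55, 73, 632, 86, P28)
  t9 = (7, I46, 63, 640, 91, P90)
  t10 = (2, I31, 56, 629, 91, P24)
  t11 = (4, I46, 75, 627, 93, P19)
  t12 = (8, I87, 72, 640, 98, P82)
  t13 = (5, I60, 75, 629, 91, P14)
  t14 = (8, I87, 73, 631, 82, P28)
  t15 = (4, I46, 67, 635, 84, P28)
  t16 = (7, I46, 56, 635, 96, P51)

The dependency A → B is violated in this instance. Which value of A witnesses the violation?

5

A=0: rows 1, 6 → B = I31, I31 ✓
A=2: rows 2, 7, 10 → B = I31, I31, I31 ✓
A=5: rows 3, 8, 13 → B takes values {I38, I55, I60} — violation
A=4: rows 4, 11, 15 → B = I46, I46, I46 ✓
A=7: rows 5, 9, 16 → B = I46, I46, I46 ✓
A=8: rows 12, 14 → B = I87, I87 ✓
The only A value with inconsistent B is A=5.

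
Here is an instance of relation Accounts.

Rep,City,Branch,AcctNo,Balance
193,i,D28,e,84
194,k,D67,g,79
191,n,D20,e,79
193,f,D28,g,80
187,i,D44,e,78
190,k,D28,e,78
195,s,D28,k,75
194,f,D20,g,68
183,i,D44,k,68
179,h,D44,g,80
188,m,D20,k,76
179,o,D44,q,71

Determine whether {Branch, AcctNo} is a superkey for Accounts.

No

Two distinct rows share (Branch=D28, AcctNo=e), so {Branch, AcctNo} does not determine every attribute — not a superkey.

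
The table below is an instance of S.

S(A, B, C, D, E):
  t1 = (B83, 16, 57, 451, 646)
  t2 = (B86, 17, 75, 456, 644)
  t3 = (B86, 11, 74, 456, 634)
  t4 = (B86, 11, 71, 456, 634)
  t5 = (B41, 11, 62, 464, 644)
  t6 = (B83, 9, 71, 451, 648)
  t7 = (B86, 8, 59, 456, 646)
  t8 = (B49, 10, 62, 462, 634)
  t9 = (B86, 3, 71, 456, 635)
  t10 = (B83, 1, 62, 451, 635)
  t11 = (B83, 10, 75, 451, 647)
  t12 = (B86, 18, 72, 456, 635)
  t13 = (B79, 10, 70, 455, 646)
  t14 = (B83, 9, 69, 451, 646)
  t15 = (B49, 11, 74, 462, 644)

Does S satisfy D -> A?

D=451: rows 1, 6, 10, 11, 14 → A = B83, B83, B83, B83, B83 ✓
D=456: rows 2, 3, 4, 7, 9, 12 → A = B86, B86, B86, B86, B86, B86 ✓
D=464: row 5 → A = B41 ✓
D=462: rows 8, 15 → A = B49, B49 ✓
D=455: row 13 → A = B79 ✓
Every D value is associated with a single A value, so D -> A holds.

Yes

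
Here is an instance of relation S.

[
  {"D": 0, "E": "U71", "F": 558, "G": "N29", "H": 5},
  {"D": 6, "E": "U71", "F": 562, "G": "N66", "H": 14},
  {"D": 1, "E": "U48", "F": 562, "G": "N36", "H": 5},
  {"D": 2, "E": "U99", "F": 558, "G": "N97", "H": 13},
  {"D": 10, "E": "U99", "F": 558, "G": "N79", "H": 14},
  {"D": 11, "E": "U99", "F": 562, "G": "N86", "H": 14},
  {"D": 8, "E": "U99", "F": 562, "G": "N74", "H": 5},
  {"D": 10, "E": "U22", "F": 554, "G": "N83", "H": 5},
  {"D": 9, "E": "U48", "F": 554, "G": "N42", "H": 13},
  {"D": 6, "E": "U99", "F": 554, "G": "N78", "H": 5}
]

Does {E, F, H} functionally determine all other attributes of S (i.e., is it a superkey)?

Yes

All 10 rows have distinct {E, F, H} values, so {E, F, H} → (all attributes) holds and {E, F, H} is a superkey.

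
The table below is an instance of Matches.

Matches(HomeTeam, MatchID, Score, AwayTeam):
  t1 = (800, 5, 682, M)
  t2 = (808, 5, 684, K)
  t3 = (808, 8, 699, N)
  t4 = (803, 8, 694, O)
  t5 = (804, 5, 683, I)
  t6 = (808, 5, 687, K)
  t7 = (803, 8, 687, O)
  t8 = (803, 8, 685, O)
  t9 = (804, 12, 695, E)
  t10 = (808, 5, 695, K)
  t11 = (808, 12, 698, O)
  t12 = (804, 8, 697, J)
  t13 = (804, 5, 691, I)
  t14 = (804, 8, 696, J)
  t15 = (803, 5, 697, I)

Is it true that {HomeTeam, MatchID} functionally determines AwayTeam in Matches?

Yes

(HomeTeam=800, MatchID=5): row 1 → AwayTeam = M ✓
(HomeTeam=808, MatchID=5): rows 2, 6, 10 → AwayTeam = K, K, K ✓
(HomeTeam=808, MatchID=8): row 3 → AwayTeam = N ✓
(HomeTeam=803, MatchID=8): rows 4, 7, 8 → AwayTeam = O, O, O ✓
(HomeTeam=804, MatchID=5): rows 5, 13 → AwayTeam = I, I ✓
(HomeTeam=804, MatchID=12): row 9 → AwayTeam = E ✓
(HomeTeam=808, MatchID=12): row 11 → AwayTeam = O ✓
(HomeTeam=804, MatchID=8): rows 12, 14 → AwayTeam = J, J ✓
(HomeTeam=803, MatchID=5): row 15 → AwayTeam = I ✓
Every {HomeTeam, MatchID} value is associated with a single AwayTeam value, so {HomeTeam, MatchID} → AwayTeam holds.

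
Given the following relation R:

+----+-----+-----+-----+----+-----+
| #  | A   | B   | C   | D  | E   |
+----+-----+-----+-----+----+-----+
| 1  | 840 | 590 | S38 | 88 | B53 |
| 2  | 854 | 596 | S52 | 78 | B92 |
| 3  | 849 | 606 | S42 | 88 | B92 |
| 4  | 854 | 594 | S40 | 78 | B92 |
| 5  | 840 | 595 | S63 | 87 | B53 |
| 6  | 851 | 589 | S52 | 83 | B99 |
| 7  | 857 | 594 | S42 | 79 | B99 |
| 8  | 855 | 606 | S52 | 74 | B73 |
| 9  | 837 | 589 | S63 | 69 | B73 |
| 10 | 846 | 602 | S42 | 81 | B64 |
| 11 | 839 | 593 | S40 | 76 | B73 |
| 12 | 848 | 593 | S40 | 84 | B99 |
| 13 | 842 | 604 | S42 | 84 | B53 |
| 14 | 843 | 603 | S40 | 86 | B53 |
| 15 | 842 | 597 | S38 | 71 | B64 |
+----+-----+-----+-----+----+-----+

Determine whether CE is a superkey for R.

Yes

All 15 rows have distinct CE values, so CE → (all attributes) holds and CE is a superkey.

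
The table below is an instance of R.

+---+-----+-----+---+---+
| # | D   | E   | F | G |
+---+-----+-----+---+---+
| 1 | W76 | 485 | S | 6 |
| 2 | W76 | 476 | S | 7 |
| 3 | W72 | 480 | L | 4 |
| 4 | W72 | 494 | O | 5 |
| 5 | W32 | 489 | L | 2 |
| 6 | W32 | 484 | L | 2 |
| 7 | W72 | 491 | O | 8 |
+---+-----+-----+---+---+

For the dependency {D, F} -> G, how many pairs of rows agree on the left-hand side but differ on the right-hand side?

(D=W76, F=S): violating pairs (1,2) — 1 pair.
(D=W72, F=O): violating pairs (4,7) — 1 pair.
(D=W32, F=L): all 2 rows agree on G — 0 pairs.

2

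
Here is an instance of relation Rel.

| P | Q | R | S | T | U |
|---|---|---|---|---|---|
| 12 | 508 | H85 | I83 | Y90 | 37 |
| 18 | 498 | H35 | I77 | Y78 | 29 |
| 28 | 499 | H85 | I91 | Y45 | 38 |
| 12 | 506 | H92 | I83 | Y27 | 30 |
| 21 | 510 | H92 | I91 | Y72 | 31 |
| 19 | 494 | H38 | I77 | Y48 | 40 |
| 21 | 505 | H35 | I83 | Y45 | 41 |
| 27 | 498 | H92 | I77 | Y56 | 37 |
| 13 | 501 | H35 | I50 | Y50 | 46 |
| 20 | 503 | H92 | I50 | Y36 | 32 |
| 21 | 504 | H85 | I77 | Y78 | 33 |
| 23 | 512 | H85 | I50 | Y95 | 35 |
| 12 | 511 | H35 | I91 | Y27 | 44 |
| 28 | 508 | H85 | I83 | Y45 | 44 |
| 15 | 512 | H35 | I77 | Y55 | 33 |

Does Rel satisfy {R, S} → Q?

(R=H85, S=I83): 2 rows → Q = 508, 508 ✓
(R=H35, S=I77): 2 rows → Q takes values {498, 512} — violation
(R=H85, S=I91): 1 row → Q = 499 ✓
(R=H92, S=I83): 1 row → Q = 506 ✓
(R=H92, S=I91): 1 row → Q = 510 ✓
(R=H38, S=I77): 1 row → Q = 494 ✓
(R=H35, S=I83): 1 row → Q = 505 ✓
(R=H92, S=I77): 1 row → Q = 498 ✓
(R=H35, S=I50): 1 row → Q = 501 ✓
(R=H92, S=I50): 1 row → Q = 503 ✓
(R=H85, S=I77): 1 row → Q = 504 ✓
(R=H85, S=I50): 1 row → Q = 512 ✓
(R=H35, S=I91): 1 row → Q = 511 ✓
Two rows agree on {R, S} but differ on Q, so {R, S} → Q does not hold.

No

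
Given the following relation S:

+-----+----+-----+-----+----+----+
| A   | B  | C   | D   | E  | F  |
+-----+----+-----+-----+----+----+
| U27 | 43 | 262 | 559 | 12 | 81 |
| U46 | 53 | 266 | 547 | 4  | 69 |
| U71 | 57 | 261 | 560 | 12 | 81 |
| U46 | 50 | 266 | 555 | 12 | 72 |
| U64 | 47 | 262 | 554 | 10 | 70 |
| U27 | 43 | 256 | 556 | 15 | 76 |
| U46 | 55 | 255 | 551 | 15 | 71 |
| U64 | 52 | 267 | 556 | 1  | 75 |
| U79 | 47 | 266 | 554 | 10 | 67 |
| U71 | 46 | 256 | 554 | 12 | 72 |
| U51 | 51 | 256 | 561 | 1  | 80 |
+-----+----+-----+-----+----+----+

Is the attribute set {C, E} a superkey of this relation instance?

Yes

All 11 rows have distinct {C, E} values, so {C, E} → (all attributes) holds and {C, E} is a superkey.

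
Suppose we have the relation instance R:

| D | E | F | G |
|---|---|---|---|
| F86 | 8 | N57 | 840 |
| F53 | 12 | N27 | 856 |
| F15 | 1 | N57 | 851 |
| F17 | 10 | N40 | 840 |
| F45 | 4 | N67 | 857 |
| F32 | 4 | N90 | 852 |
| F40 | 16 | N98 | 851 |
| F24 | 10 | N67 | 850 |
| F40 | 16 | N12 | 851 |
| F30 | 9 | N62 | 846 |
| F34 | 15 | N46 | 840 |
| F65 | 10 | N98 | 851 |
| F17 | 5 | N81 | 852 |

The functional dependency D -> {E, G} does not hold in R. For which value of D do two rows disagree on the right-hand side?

F17

D=F86: 1 row → {E,G} = (8, 840) ✓
D=F53: 1 row → {E,G} = (12, 856) ✓
D=F15: 1 row → {E,G} = (1, 851) ✓
D=F17: 2 rows → {E,G} takes values {(10, 840), (5, 852)} — violation
D=F45: 1 row → {E,G} = (4, 857) ✓
D=F32: 1 row → {E,G} = (4, 852) ✓
D=F40: 2 rows → {E,G} = (16, 851), (16, 851) ✓
D=F24: 1 row → {E,G} = (10, 850) ✓
D=F30: 1 row → {E,G} = (9, 846) ✓
D=F34: 1 row → {E,G} = (15, 840) ✓
D=F65: 1 row → {E,G} = (10, 851) ✓
The only D value with inconsistent RHS is D=F17.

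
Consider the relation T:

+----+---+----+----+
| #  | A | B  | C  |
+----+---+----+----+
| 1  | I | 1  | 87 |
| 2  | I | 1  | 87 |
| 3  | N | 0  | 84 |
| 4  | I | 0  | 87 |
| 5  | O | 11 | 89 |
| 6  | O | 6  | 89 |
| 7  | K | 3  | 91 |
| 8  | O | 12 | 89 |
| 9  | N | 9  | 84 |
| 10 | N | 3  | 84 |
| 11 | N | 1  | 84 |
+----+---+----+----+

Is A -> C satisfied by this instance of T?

Yes

A=I: rows 1, 2, 4 → C = 87, 87, 87 ✓
A=N: rows 3, 9, 10, 11 → C = 84, 84, 84, 84 ✓
A=O: rows 5, 6, 8 → C = 89, 89, 89 ✓
A=K: row 7 → C = 91 ✓
Every A value is associated with a single C value, so A -> C holds.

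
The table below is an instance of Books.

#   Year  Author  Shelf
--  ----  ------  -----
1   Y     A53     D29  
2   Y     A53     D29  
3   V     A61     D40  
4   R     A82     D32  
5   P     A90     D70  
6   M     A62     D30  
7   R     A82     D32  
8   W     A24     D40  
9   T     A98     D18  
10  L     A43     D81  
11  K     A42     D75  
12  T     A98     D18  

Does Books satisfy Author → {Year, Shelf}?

Yes

Author=A53: rows 1, 2 → {Year,Shelf} = (Y, D29), (Y, D29) ✓
Author=A61: row 3 → {Year,Shelf} = (V, D40) ✓
Author=A82: rows 4, 7 → {Year,Shelf} = (R, D32), (R, D32) ✓
Author=A90: row 5 → {Year,Shelf} = (P, D70) ✓
Author=A62: row 6 → {Year,Shelf} = (M, D30) ✓
Author=A24: row 8 → {Year,Shelf} = (W, D40) ✓
Author=A98: rows 9, 12 → {Year,Shelf} = (T, D18), (T, D18) ✓
Author=A43: row 10 → {Year,Shelf} = (L, D81) ✓
Author=A42: row 11 → {Year,Shelf} = (K, D75) ✓
Every Author value is associated with a single {Year, Shelf} value, so Author → {Year, Shelf} holds.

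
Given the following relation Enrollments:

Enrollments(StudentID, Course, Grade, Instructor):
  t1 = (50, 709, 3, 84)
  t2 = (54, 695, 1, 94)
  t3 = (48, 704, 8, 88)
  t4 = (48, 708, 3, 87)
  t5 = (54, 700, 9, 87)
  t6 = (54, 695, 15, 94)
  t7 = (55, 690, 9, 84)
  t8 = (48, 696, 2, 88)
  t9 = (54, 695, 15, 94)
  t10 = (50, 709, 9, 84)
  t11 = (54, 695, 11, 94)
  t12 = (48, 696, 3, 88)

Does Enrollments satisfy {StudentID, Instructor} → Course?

(StudentID=50, Instructor=84): rows 1, 10 → Course = 709, 709 ✓
(StudentID=54, Instructor=94): rows 2, 6, 9, 11 → Course = 695, 695, 695, 695 ✓
(StudentID=48, Instructor=88): rows 3, 8, 12 → Course takes values {704, 696} — violation
(StudentID=48, Instructor=87): row 4 → Course = 708 ✓
(StudentID=54, Instructor=87): row 5 → Course = 700 ✓
(StudentID=55, Instructor=84): row 7 → Course = 690 ✓
Two rows agree on {StudentID, Instructor} but differ on Course, so {StudentID, Instructor} → Course does not hold.

No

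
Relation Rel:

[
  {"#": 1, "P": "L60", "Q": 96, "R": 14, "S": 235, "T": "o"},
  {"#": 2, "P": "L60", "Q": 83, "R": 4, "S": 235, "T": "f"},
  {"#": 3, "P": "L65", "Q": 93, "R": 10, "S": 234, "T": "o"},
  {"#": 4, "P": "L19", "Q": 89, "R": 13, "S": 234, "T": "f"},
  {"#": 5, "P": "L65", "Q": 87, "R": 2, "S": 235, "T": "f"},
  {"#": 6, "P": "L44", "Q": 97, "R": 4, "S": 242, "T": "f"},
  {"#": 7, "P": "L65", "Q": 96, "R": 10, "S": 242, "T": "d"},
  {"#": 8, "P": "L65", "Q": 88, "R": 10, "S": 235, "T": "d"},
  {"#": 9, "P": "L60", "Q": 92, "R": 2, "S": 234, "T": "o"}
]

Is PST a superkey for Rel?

All 9 rows have distinct PST values, so PST → (all attributes) holds and PST is a superkey.

Yes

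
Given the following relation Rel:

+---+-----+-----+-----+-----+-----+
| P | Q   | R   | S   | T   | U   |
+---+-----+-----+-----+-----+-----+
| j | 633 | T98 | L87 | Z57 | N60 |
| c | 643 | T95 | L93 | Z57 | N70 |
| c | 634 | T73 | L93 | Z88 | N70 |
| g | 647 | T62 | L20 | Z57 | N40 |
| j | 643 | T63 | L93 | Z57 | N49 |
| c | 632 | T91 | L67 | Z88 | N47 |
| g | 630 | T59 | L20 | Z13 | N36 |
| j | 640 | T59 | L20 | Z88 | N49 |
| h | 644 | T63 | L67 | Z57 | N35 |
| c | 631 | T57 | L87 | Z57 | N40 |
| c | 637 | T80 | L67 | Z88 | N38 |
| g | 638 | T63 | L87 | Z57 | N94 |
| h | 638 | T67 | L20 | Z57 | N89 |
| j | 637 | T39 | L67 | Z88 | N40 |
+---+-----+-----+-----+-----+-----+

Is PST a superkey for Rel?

No

Two distinct rows share (P=c, S=L67, T=Z88), so PST does not determine every attribute — not a superkey.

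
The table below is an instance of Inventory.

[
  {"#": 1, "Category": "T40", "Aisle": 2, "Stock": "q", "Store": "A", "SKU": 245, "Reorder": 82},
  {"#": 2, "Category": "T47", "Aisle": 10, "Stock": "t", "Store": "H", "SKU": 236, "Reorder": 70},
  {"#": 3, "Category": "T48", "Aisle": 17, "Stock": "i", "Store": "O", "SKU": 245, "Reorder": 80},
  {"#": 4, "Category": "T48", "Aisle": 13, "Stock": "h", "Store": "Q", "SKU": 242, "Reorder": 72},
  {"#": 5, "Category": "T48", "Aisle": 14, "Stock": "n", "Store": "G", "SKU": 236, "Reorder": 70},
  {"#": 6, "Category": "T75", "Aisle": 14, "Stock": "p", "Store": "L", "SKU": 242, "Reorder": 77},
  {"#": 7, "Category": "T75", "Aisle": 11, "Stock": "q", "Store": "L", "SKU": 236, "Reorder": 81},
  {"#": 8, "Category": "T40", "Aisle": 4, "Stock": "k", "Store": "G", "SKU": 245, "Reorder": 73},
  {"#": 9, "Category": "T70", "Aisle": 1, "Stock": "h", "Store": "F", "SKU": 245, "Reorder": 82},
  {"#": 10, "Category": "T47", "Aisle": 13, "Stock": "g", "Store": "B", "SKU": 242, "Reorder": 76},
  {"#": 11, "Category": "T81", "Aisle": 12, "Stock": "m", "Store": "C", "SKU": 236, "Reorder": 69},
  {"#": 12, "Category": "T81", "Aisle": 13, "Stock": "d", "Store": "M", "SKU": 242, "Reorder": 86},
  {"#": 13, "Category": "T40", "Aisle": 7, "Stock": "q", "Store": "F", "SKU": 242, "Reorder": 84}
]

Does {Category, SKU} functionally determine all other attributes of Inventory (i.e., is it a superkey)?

No

Rows 1 and 8 have the same {Category, SKU} value (Category=T40, SKU=245) but are distinct tuples, so {Category, SKU} does not determine every attribute — not a superkey.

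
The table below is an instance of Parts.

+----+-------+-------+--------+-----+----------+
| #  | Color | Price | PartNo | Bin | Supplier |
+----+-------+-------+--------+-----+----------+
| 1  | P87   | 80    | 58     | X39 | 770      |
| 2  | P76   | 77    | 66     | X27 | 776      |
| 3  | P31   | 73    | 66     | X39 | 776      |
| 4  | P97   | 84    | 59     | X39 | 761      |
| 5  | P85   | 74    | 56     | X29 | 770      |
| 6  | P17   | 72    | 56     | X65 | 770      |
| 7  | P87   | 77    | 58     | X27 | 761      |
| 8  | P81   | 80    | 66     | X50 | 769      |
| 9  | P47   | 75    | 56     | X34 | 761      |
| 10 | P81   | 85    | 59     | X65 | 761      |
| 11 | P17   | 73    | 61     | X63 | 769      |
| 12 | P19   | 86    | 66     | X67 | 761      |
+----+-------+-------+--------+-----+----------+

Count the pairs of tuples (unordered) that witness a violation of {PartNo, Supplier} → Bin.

3

(PartNo=66, Supplier=776): violating pairs (2,3) — 1 pair.
(PartNo=59, Supplier=761): violating pairs (4,10) — 1 pair.
(PartNo=56, Supplier=770): violating pairs (5,6) — 1 pair.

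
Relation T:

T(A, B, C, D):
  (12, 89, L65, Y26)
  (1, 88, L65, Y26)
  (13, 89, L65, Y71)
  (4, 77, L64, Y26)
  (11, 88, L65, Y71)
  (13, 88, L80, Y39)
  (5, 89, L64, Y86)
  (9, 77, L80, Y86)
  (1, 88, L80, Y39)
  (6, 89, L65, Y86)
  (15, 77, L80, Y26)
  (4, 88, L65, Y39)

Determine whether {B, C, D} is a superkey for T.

No

Two distinct rows share (B=88, C=L80, D=Y39), so {B, C, D} does not determine every attribute — not a superkey.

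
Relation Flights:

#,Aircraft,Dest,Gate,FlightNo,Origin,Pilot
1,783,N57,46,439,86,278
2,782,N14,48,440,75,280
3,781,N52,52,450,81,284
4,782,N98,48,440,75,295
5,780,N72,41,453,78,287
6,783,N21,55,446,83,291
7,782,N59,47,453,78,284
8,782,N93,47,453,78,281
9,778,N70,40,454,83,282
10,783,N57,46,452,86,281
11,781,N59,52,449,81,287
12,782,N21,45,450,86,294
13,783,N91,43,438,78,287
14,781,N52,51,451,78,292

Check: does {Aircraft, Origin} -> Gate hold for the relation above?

Yes

(Aircraft=783, Origin=86): rows 1, 10 → Gate = 46, 46 ✓
(Aircraft=782, Origin=75): rows 2, 4 → Gate = 48, 48 ✓
(Aircraft=781, Origin=81): rows 3, 11 → Gate = 52, 52 ✓
(Aircraft=780, Origin=78): row 5 → Gate = 41 ✓
(Aircraft=783, Origin=83): row 6 → Gate = 55 ✓
(Aircraft=782, Origin=78): rows 7, 8 → Gate = 47, 47 ✓
(Aircraft=778, Origin=83): row 9 → Gate = 40 ✓
(Aircraft=782, Origin=86): row 12 → Gate = 45 ✓
(Aircraft=783, Origin=78): row 13 → Gate = 43 ✓
(Aircraft=781, Origin=78): row 14 → Gate = 51 ✓
Every {Aircraft, Origin} value is associated with a single Gate value, so {Aircraft, Origin} -> Gate holds.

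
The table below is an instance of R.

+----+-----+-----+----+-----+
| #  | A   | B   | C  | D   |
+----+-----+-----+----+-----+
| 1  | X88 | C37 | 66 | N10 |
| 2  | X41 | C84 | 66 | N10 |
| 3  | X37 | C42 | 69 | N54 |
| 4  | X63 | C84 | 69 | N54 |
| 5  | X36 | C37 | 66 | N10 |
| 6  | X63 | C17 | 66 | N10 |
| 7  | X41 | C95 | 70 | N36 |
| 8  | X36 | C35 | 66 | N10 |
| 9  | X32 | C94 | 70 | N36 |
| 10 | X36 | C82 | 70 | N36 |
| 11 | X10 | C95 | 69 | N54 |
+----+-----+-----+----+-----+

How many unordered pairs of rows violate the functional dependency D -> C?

0

D=N10: all 5 rows agree on C — 0 pairs.
D=N54: all 3 rows agree on C — 0 pairs.
D=N36: all 3 rows agree on C — 0 pairs.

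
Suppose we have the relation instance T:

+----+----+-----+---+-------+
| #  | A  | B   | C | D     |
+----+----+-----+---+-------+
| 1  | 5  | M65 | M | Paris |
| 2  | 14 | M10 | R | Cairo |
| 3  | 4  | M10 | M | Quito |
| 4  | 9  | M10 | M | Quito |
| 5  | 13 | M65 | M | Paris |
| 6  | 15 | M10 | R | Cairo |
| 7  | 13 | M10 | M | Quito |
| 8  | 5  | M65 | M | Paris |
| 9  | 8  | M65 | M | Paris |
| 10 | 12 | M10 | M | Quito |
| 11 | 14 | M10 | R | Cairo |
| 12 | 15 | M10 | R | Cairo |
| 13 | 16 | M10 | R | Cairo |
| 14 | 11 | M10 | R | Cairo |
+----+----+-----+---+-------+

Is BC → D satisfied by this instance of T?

(B=M65, C=M): rows 1, 5, 8, 9 → D = Paris, Paris, Paris, Paris ✓
(B=M10, C=R): rows 2, 6, 11, 12, 13, 14 → D = Cairo, Cairo, Cairo, Cairo, Cairo, Cairo ✓
(B=M10, C=M): rows 3, 4, 7, 10 → D = Quito, Quito, Quito, Quito ✓
Every BC value is associated with a single D value, so BC → D holds.

Yes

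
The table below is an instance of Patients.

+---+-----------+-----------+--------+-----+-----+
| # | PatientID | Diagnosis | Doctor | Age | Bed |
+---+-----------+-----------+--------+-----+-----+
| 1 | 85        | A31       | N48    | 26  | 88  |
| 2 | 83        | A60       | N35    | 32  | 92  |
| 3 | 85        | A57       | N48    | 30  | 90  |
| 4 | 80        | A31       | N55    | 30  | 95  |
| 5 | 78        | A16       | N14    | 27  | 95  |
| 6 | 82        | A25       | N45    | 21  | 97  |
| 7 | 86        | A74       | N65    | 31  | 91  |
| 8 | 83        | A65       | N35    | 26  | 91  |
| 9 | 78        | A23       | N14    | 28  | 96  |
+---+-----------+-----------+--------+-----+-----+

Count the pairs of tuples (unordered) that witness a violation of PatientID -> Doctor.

0

PatientID=85: all 2 rows agree on Doctor — 0 pairs.
PatientID=83: all 2 rows agree on Doctor — 0 pairs.
PatientID=78: all 2 rows agree on Doctor — 0 pairs.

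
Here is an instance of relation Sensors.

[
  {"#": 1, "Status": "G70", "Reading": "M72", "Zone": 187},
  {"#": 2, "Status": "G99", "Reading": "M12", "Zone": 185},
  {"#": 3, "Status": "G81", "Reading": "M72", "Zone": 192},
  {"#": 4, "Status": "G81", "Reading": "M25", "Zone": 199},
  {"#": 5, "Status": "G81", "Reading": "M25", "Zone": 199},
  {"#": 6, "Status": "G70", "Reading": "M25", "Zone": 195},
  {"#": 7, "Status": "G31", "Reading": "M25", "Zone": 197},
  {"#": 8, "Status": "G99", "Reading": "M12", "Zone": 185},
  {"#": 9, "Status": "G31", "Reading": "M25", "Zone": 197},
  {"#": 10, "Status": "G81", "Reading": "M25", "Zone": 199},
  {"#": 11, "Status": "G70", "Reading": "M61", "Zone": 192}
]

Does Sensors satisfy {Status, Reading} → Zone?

(Status=G70, Reading=M72): row 1 → Zone = 187 ✓
(Status=G99, Reading=M12): rows 2, 8 → Zone = 185, 185 ✓
(Status=G81, Reading=M72): row 3 → Zone = 192 ✓
(Status=G81, Reading=M25): rows 4, 5, 10 → Zone = 199, 199, 199 ✓
(Status=G70, Reading=M25): row 6 → Zone = 195 ✓
(Status=G31, Reading=M25): rows 7, 9 → Zone = 197, 197 ✓
(Status=G70, Reading=M61): row 11 → Zone = 192 ✓
Every {Status, Reading} value is associated with a single Zone value, so {Status, Reading} → Zone holds.

Yes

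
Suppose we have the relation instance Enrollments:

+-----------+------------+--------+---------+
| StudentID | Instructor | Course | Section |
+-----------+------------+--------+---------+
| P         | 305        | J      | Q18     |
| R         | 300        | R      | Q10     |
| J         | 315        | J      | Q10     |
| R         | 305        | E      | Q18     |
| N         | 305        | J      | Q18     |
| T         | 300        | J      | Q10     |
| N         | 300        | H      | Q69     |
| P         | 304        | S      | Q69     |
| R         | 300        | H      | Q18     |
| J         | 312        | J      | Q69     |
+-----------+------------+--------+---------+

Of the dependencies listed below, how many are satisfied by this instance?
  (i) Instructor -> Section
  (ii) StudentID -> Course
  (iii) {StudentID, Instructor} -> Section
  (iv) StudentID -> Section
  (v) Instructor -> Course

(i) Instructor -> Section: Instructor=300: 4 rows → Section takes values {Q10, Q69, Q18} — violation — fails.
(ii) StudentID -> Course: StudentID=P: 2 rows → Course takes values {J, S} — violation; StudentID=R: 3 rows → Course takes values {R, E, H} — violation; StudentID=N: 2 rows → Course takes values {J, H} — violation — fails.
(iii) {StudentID, Instructor} -> Section: (StudentID=R, Instructor=300): 2 rows → Section takes values {Q10, Q18} — violation — fails.
(iv) StudentID -> Section: StudentID=P: 2 rows → Section takes values {Q18, Q69} — violation; StudentID=R: 3 rows → Section takes values {Q10, Q18} — violation; StudentID=J: 2 rows → Section takes values {Q10, Q69} — violation; StudentID=N: 2 rows → Section takes values {Q18, Q69} — violation — fails.
(v) Instructor -> Course: Instructor=305: 3 rows → Course takes values {J, E} — violation; Instructor=300: 4 rows → Course takes values {R, J, H} — violation — fails.
None of the 5 dependencies hold.

0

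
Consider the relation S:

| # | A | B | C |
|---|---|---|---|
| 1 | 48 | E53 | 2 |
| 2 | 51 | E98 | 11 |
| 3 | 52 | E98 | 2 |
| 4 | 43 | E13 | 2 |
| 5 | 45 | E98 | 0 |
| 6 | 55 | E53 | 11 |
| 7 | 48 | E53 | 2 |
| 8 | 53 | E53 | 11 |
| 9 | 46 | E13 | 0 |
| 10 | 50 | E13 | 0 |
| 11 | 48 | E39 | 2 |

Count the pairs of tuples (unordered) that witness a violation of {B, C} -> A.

(B=E53, C=2): all 2 rows agree on A — 0 pairs.
(B=E53, C=11): violating pairs (6,8) — 1 pair.
(B=E13, C=0): violating pairs (9,10) — 1 pair.

2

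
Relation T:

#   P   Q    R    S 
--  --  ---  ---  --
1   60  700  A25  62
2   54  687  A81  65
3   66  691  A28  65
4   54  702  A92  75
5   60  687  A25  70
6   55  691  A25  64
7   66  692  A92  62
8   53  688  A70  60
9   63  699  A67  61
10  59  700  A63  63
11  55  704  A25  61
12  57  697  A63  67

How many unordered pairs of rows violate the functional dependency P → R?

2

P=60: all 2 rows agree on R — 0 pairs.
P=54: violating pairs (2,4) — 1 pair.
P=66: violating pairs (3,7) — 1 pair.
P=55: all 2 rows agree on R — 0 pairs.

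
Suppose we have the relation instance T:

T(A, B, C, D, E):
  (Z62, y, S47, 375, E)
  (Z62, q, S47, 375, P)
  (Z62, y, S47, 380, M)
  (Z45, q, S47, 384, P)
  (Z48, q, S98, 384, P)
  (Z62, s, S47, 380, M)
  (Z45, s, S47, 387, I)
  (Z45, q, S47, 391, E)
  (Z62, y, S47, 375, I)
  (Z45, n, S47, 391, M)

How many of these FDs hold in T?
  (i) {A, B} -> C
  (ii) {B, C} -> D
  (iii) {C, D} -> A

2

(i) {A, B} -> C: every LHS value maps to a single RHS value — holds.
(ii) {B, C} -> D: (B=y, C=S47): 3 rows → D takes values {375, 380} — violation; (B=q, C=S47): 3 rows → D takes values {375, 384, 391} — violation; (B=s, C=S47): 2 rows → D takes values {380, 387} — violation — fails.
(iii) {C, D} -> A: every LHS value maps to a single RHS value — holds.
2 of the 3 dependencies hold.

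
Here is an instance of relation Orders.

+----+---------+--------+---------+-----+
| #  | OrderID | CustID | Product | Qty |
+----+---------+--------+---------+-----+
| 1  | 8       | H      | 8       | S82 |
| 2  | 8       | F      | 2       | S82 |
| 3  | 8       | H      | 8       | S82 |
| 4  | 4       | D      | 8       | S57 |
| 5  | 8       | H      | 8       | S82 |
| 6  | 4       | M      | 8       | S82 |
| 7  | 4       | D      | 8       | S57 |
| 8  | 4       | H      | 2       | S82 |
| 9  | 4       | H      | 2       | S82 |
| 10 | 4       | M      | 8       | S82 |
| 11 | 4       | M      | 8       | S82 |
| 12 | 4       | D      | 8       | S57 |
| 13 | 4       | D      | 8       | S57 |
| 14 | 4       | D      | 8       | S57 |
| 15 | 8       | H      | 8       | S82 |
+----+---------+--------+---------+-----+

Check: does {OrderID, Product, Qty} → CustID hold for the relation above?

Yes

(OrderID=8, Product=8, Qty=S82): rows 1, 3, 5, 15 → CustID = H, H, H, H ✓
(OrderID=8, Product=2, Qty=S82): row 2 → CustID = F ✓
(OrderID=4, Product=8, Qty=S57): rows 4, 7, 12, 13, 14 → CustID = D, D, D, D, D ✓
(OrderID=4, Product=8, Qty=S82): rows 6, 10, 11 → CustID = M, M, M ✓
(OrderID=4, Product=2, Qty=S82): rows 8, 9 → CustID = H, H ✓
Every {OrderID, Product, Qty} value is associated with a single CustID value, so {OrderID, Product, Qty} → CustID holds.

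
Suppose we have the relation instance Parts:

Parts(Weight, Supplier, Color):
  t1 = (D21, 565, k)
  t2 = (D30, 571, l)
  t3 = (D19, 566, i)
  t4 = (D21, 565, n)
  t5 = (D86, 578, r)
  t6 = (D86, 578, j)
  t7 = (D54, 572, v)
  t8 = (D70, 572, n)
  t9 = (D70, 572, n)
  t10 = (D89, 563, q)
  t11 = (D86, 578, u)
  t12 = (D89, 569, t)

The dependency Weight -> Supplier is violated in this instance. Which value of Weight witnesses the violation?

Weight=D21: rows 1, 4 → Supplier = 565, 565 ✓
Weight=D30: row 2 → Supplier = 571 ✓
Weight=D19: row 3 → Supplier = 566 ✓
Weight=D86: rows 5, 6, 11 → Supplier = 578, 578, 578 ✓
Weight=D54: row 7 → Supplier = 572 ✓
Weight=D70: rows 8, 9 → Supplier = 572, 572 ✓
Weight=D89: rows 10, 12 → Supplier takes values {563, 569} — violation
The only Weight value with inconsistent Supplier is Weight=D89.

D89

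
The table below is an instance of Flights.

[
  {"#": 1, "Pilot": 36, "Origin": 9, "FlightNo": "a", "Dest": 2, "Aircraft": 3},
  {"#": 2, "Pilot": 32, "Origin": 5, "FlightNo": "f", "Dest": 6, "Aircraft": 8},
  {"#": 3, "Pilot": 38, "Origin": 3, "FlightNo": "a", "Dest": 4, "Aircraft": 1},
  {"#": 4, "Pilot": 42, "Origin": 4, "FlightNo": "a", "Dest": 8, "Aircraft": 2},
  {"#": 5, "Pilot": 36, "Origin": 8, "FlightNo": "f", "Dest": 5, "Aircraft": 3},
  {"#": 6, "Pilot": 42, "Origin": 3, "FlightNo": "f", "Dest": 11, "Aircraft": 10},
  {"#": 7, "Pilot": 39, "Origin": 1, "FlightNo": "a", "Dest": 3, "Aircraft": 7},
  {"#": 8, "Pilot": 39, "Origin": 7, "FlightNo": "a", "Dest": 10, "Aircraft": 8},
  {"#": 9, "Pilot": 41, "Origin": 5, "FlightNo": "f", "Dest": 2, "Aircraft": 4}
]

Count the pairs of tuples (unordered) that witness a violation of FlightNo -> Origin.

15

FlightNo=a: violating pairs (1,3), (1,4), (1,7), (1,8), (3,4), (3,7), (3,8), (4,7), (4,8), (7,8) — 10 pairs.
FlightNo=f: violating pairs (2,5), (2,6), (5,6), (5,9), (6,9) — 5 pairs.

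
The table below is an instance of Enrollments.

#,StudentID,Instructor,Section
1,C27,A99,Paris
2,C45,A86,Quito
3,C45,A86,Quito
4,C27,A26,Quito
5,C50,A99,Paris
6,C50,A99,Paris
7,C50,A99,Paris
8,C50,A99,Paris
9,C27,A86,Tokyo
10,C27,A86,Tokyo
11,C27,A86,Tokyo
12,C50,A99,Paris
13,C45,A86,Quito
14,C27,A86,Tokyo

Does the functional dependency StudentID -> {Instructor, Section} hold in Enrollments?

StudentID=C27: rows 1, 4, 9, 10, 11, 14 → {Instructor,Section} takes values {(A99, Paris), (A26, Quito), (A86, Tokyo)} — violation
StudentID=C45: rows 2, 3, 13 → {Instructor,Section} = (A86, Quito), (A86, Quito), (A86, Quito) ✓
StudentID=C50: rows 5, 6, 7, 8, 12 → {Instructor,Section} = (A99, Paris), (A99, Paris), (A99, Paris), (A99, Paris), (A99, Paris) ✓
Two rows agree on StudentID but differ on {Instructor, Section}, so StudentID -> {Instructor, Section} does not hold.

No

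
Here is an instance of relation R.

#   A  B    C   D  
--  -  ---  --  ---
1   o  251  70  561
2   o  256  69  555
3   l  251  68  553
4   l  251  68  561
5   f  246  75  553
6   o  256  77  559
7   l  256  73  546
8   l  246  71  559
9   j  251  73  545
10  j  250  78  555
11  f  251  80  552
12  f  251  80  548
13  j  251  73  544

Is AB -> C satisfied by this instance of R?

(A=o, B=251): row 1 → C = 70 ✓
(A=o, B=256): rows 2, 6 → C takes values {69, 77} — violation
(A=l, B=251): rows 3, 4 → C = 68, 68 ✓
(A=f, B=246): row 5 → C = 75 ✓
(A=l, B=256): row 7 → C = 73 ✓
(A=l, B=246): row 8 → C = 71 ✓
(A=j, B=251): rows 9, 13 → C = 73, 73 ✓
(A=j, B=250): row 10 → C = 78 ✓
(A=f, B=251): rows 11, 12 → C = 80, 80 ✓
Two rows agree on AB but differ on C, so AB -> C does not hold.

No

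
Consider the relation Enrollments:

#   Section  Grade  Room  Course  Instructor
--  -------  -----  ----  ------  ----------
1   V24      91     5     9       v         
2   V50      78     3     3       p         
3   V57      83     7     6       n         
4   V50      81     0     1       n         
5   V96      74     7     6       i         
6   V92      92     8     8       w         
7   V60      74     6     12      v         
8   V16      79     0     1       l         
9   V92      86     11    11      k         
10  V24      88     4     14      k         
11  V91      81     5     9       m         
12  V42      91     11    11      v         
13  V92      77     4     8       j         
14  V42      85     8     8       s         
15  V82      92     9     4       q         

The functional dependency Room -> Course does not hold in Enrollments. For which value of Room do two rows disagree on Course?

4

Room=5: rows 1, 11 → Course = 9, 9 ✓
Room=3: row 2 → Course = 3 ✓
Room=7: rows 3, 5 → Course = 6, 6 ✓
Room=0: rows 4, 8 → Course = 1, 1 ✓
Room=8: rows 6, 14 → Course = 8, 8 ✓
Room=6: row 7 → Course = 12 ✓
Room=11: rows 9, 12 → Course = 11, 11 ✓
Room=4: rows 10, 13 → Course takes values {14, 8} — violation
Room=9: row 15 → Course = 4 ✓
The only Room value with inconsistent Course is Room=4.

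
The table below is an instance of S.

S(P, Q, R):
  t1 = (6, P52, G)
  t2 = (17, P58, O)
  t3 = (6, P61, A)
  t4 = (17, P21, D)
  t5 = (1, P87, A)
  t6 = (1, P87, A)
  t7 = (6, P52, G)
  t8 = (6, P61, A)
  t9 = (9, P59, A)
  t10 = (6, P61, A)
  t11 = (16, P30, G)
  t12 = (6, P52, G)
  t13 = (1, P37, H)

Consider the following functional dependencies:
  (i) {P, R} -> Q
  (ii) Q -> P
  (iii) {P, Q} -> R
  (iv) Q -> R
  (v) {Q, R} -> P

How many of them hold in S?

5

(i) {P, R} -> Q: every LHS value maps to a single RHS value — holds.
(ii) Q -> P: every LHS value maps to a single RHS value — holds.
(iii) {P, Q} -> R: every LHS value maps to a single RHS value — holds.
(iv) Q -> R: every LHS value maps to a single RHS value — holds.
(v) {Q, R} -> P: every LHS value maps to a single RHS value — holds.
5 of the 5 dependencies hold.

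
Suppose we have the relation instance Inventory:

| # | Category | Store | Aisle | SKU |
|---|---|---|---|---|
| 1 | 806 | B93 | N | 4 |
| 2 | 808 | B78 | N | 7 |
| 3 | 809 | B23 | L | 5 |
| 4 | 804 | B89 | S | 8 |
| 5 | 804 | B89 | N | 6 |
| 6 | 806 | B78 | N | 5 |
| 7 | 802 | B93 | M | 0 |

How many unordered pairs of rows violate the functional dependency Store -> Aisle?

2

Store=B93: violating pairs (1,7) — 1 pair.
Store=B78: all 2 rows agree on Aisle — 0 pairs.
Store=B89: violating pairs (4,5) — 1 pair.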